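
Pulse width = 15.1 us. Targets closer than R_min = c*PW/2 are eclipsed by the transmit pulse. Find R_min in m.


R_min = 3e8 * 15.1e-6 / 2 = 2265.0 m

2265.0 m


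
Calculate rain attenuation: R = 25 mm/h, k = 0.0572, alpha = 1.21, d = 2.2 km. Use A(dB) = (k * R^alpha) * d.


gamma = 0.0572 * 25^1.21 = 2.811276 dB/km
A = 2.811276 * 2.2 = 6.18 dB

6.18 dB


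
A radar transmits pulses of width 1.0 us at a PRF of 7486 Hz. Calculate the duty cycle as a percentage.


DC = 1.0e-6 * 7486 * 100 = 0.75%

0.75%


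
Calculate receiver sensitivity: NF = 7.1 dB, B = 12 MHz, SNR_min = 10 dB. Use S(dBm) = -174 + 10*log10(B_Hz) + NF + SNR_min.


10*log10(12000000.0) = 70.79
S = -174 + 70.79 + 7.1 + 10 = -86.1 dBm

-86.1 dBm


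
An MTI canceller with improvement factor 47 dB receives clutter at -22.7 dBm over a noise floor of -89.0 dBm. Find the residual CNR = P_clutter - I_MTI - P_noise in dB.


CNR = -22.7 - 47 - (-89.0) = 19.3 dB

19.3 dB


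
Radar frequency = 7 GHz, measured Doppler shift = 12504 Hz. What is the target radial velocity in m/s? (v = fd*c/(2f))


v = 12504 * 3e8 / (2 * 7000000000.0) = 267.9 m/s

267.9 m/s


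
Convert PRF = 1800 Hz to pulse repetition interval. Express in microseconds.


PRI = 1/1800 = 0.0005555556 s = 555.6 us

555.6 us


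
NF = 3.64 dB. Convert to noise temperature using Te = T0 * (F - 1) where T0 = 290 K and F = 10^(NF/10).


NF_lin = 10^(3.64/10) = 2.312065
Te = 290 * (2.312065 - 1) = 380.5 K

380.5 K


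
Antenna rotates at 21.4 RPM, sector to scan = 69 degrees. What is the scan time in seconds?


t = 69 / (21.4 * 360) * 60 = 0.54 s

0.54 s


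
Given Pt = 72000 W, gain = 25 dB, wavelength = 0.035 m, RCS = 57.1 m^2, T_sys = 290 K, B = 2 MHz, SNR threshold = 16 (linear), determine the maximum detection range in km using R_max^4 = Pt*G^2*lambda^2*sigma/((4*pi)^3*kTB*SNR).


G_lin = 10^(25/10) = 316.227766
R^4 = 72000 * 316.227766^2 * 0.035^2 * 57.1 / ((4*pi)^3 * 1.38e-23 * 290 * 2000000.0 * 16)
R^4 = 1.98175e18 m^4
R_max = (1.98175e18)^(1/4) = 37519.9 m = 37.5 km

37.5 km


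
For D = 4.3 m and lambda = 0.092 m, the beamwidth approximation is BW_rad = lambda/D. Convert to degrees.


BW_rad = 0.092 / 4.3 = 0.021395
BW_deg = 1.23 degrees

1.23 degrees


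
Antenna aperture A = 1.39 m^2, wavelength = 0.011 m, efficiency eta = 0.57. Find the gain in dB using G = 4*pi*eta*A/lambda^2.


G_linear = 4*pi*0.57*1.39/0.011^2 = 82283.76
G_dB = 10*log10(82283.76) = 49.2 dB

49.2 dB


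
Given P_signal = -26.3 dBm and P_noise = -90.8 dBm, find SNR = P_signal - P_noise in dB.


SNR = -26.3 - (-90.8) = 64.5 dB

64.5 dB


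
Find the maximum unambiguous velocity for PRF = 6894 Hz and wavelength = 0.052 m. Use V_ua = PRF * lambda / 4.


V_ua = 6894 * 0.052 / 4 = 89.6 m/s

89.6 m/s


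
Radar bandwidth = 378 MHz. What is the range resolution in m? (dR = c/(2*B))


dR = 3e8 / (2 * 378000000.0) = 0.4 m

0.4 m


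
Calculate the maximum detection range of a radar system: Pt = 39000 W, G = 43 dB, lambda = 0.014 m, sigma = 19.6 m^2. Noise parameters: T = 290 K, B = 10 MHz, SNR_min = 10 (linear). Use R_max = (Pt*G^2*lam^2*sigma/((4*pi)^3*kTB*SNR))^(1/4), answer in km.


G_lin = 10^(43/10) = 19952.62315
R^4 = 39000 * 19952.62315^2 * 0.014^2 * 19.6 / ((4*pi)^3 * 1.38e-23 * 290 * 10000000.0 * 10)
R^4 = 7.51052e19 m^4
R_max = (7.51052e19)^(1/4) = 93093.1 m = 93.1 km

93.1 km


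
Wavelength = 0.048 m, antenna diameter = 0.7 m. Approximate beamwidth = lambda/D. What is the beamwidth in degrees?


BW_rad = 0.048 / 0.7 = 0.068571
BW_deg = 3.93 degrees

3.93 degrees


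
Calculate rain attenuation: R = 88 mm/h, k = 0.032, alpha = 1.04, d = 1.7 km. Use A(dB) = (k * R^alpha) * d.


gamma = 0.032 * 88^1.04 = 3.368309 dB/km
A = 3.368309 * 1.7 = 5.73 dB

5.73 dB


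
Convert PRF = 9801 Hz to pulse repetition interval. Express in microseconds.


PRI = 1/9801 = 0.0001020304 s = 102.0 us

102.0 us


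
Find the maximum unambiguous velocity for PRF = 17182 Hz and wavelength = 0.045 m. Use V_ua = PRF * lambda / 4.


V_ua = 17182 * 0.045 / 4 = 193.3 m/s

193.3 m/s


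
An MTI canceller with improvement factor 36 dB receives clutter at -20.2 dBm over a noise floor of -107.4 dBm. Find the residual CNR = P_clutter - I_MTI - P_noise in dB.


CNR = -20.2 - 36 - (-107.4) = 51.2 dB

51.2 dB


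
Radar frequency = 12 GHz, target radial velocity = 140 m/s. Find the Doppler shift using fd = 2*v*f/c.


fd = 2 * 140 * 12000000000.0 / 3e8 = 11200.0 Hz

11200.0 Hz


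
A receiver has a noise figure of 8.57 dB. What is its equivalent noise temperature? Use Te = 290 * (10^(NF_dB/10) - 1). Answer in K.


NF_lin = 10^(8.57/10) = 7.19449
Te = 290 * (7.19449 - 1) = 1796.4 K

1796.4 K


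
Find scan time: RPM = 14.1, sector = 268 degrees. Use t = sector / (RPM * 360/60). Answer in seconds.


t = 268 / (14.1 * 360) * 60 = 3.17 s

3.17 s


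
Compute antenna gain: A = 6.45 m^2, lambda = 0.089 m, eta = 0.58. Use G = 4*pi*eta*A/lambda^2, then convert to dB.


G_linear = 4*pi*0.58*6.45/0.089^2 = 5934.96
G_dB = 10*log10(5934.96) = 37.7 dB

37.7 dB


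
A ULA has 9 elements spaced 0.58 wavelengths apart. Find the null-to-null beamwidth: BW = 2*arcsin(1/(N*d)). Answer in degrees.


1/(N*d) = 1/(9*0.58) = 0.191571
BW = 2*arcsin(0.191571) = 22.1 degrees

22.1 degrees


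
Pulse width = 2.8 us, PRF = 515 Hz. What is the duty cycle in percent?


DC = 2.8e-6 * 515 * 100 = 0.14%

0.14%


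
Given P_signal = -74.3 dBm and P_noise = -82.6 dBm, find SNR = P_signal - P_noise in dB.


SNR = -74.3 - (-82.6) = 8.3 dB

8.3 dB


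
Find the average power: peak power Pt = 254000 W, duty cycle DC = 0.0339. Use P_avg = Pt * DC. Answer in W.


P_avg = 254000 * 0.0339 = 8610.6 W

8610.6 W


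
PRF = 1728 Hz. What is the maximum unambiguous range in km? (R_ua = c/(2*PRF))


R_ua = 3e8 / (2 * 1728) = 86805.6 m = 86.8 km

86.8 km


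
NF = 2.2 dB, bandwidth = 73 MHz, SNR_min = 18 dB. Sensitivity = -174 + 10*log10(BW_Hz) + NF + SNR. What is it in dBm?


10*log10(73000000.0) = 78.63
S = -174 + 78.63 + 2.2 + 18 = -75.2 dBm

-75.2 dBm


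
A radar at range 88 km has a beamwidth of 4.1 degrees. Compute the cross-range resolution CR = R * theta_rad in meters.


BW_rad = 0.071558499
CR = 88000 * 0.071558499 = 6297.1 m

6297.1 m


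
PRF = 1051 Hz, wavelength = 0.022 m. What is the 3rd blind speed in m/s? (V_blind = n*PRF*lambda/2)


V_blind = 3 * 1051 * 0.022 / 2 = 34.7 m/s

34.7 m/s


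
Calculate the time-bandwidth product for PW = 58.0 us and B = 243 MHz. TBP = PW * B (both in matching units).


TBP = 58.0 * 243 = 14094.0

14094.0


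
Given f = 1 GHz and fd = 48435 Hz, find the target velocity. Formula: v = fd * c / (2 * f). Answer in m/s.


v = 48435 * 3e8 / (2 * 1000000000.0) = 7265.3 m/s

7265.3 m/s


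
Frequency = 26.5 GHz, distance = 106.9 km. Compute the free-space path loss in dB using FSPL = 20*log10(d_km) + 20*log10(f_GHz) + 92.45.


20*log10(106.9) = 40.58
20*log10(26.5) = 28.46
FSPL = 161.5 dB

161.5 dB


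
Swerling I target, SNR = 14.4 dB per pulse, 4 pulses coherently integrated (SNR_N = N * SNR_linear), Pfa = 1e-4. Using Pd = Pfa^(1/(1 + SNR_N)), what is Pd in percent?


SNR_lin = 10^(14.4/10) = 27.54229
SNR_N = 4 * 27.54229 = 110.16916
1/(1 + SNR_N) = 1/111.16916 = 0.0089953
Pd = (1e-4)^0.0089953 = 0.92049
Pd = 92.0%

92.0%


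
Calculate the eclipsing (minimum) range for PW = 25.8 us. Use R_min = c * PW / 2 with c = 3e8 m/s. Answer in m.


R_min = 3e8 * 25.8e-6 / 2 = 3870.0 m

3870.0 m


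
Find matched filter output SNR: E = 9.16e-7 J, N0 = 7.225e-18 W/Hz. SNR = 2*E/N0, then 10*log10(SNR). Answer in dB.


SNR_lin = 2 * 9.16e-7 / 7.225e-18 = 2.536e11
SNR_dB = 10*log10(2.536e11) = 114.0 dB

114.0 dB


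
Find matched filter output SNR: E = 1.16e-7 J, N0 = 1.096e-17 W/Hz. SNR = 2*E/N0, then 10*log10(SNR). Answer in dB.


SNR_lin = 2 * 1.16e-7 / 1.096e-17 = 2.117e10
SNR_dB = 10*log10(2.117e10) = 103.3 dB

103.3 dB


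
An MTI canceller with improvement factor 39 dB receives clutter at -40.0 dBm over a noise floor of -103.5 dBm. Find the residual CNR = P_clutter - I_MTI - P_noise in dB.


CNR = -40.0 - 39 - (-103.5) = 24.5 dB

24.5 dB


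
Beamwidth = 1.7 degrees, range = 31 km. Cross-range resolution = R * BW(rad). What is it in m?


BW_rad = 0.029670597
CR = 31000 * 0.029670597 = 919.8 m

919.8 m


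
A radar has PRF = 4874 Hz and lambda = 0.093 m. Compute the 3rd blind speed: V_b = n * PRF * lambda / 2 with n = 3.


V_blind = 3 * 4874 * 0.093 / 2 = 679.9 m/s

679.9 m/s


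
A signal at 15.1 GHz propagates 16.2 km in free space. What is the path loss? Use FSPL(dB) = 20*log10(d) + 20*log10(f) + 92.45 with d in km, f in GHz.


20*log10(16.2) = 24.19
20*log10(15.1) = 23.58
FSPL = 140.2 dB

140.2 dB


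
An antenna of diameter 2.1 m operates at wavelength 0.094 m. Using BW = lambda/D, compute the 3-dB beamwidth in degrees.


BW_rad = 0.094 / 2.1 = 0.044762
BW_deg = 2.56 degrees

2.56 degrees


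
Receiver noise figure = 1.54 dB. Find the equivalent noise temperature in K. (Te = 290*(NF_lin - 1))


NF_lin = 10^(1.54/10) = 1.425608
Te = 290 * (1.425608 - 1) = 123.4 K

123.4 K


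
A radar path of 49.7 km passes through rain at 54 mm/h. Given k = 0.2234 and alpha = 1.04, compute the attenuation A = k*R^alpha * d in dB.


gamma = 0.2234 * 54^1.04 = 14.150529 dB/km
A = 14.150529 * 49.7 = 703.28 dB

703.28 dB


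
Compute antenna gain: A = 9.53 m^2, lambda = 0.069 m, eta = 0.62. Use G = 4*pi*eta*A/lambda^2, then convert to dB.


G_linear = 4*pi*0.62*9.53/0.069^2 = 15595.39
G_dB = 10*log10(15595.39) = 41.9 dB

41.9 dB


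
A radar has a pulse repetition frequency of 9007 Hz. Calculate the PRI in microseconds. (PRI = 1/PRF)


PRI = 1/9007 = 0.0001110248 s = 111.0 us

111.0 us


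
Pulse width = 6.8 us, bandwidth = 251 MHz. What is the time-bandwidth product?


TBP = 6.8 * 251 = 1706.8

1706.8


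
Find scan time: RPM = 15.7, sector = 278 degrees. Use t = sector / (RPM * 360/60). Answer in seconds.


t = 278 / (15.7 * 360) * 60 = 2.95 s

2.95 s


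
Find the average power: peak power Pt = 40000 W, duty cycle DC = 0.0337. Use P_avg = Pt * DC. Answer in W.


P_avg = 40000 * 0.0337 = 1348.0 W

1348.0 W


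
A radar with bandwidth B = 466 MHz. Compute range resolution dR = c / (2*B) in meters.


dR = 3e8 / (2 * 466000000.0) = 0.32 m

0.32 m


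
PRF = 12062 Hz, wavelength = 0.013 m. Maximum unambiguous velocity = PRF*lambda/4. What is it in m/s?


V_ua = 12062 * 0.013 / 4 = 39.2 m/s

39.2 m/s


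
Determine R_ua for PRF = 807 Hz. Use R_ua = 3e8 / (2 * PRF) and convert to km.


R_ua = 3e8 / (2 * 807) = 185873.6 m = 185.9 km

185.9 km


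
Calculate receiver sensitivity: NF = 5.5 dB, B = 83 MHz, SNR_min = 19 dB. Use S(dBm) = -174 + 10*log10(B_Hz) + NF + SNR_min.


10*log10(83000000.0) = 79.19
S = -174 + 79.19 + 5.5 + 19 = -70.3 dBm

-70.3 dBm


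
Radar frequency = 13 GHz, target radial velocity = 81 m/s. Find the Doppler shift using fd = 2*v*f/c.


fd = 2 * 81 * 13000000000.0 / 3e8 = 7020.0 Hz

7020.0 Hz


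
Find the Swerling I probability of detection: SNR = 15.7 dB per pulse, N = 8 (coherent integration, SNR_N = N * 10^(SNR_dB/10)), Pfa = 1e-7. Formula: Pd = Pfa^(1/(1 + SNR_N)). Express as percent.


SNR_lin = 10^(15.7/10) = 37.15352
SNR_N = 8 * 37.15352 = 297.22816
1/(1 + SNR_N) = 1/298.22816 = 0.0033531
Pd = (1e-7)^0.0033531 = 0.94739
Pd = 94.7%

94.7%


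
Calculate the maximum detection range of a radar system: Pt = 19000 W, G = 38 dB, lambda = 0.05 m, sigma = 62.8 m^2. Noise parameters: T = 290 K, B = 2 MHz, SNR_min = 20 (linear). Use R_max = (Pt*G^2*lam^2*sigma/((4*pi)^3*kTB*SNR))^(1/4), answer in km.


G_lin = 10^(38/10) = 6309.573445
R^4 = 19000 * 6309.573445^2 * 0.05^2 * 62.8 / ((4*pi)^3 * 1.38e-23 * 290 * 2000000.0 * 20)
R^4 = 3.73841e20 m^4
R_max = (3.73841e20)^(1/4) = 139050.2 m = 139.1 km

139.1 km


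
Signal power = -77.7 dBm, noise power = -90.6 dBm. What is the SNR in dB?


SNR = -77.7 - (-90.6) = 12.9 dB

12.9 dB


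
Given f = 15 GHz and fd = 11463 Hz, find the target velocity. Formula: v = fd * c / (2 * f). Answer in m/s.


v = 11463 * 3e8 / (2 * 15000000000.0) = 114.6 m/s

114.6 m/s


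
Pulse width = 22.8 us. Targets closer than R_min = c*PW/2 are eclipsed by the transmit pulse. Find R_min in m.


R_min = 3e8 * 22.8e-6 / 2 = 3420.0 m

3420.0 m


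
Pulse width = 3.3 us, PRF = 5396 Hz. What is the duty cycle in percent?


DC = 3.3e-6 * 5396 * 100 = 1.78%

1.78%


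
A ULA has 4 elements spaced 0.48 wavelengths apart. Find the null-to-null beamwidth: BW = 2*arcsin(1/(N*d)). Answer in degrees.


1/(N*d) = 1/(4*0.48) = 0.520833
BW = 2*arcsin(0.520833) = 62.8 degrees

62.8 degrees


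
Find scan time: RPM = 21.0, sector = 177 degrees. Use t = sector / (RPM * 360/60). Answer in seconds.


t = 177 / (21.0 * 360) * 60 = 1.4 s

1.4 s


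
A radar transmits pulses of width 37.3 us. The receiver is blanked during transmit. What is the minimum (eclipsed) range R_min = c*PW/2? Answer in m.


R_min = 3e8 * 37.3e-6 / 2 = 5595.0 m

5595.0 m


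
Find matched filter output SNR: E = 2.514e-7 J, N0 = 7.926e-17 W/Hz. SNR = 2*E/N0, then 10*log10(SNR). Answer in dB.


SNR_lin = 2 * 2.514e-7 / 7.926e-17 = 6.344e9
SNR_dB = 10*log10(6.344e9) = 98.0 dB

98.0 dB


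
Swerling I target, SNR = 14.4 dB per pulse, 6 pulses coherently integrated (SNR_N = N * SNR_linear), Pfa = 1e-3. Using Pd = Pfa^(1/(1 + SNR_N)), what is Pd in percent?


SNR_lin = 10^(14.4/10) = 27.54229
SNR_N = 6 * 27.54229 = 165.25374
1/(1 + SNR_N) = 1/166.25374 = 0.0060149
Pd = (1e-3)^0.0060149 = 0.9593
Pd = 95.9%

95.9%


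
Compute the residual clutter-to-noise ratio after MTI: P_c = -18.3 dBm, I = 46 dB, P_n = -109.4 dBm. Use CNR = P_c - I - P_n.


CNR = -18.3 - 46 - (-109.4) = 45.1 dB

45.1 dB


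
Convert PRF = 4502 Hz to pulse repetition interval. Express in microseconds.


PRI = 1/4502 = 0.0002221235 s = 222.1 us

222.1 us


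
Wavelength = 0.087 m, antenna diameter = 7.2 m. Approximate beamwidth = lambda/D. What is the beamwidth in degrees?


BW_rad = 0.087 / 7.2 = 0.012083
BW_deg = 0.69 degrees

0.69 degrees


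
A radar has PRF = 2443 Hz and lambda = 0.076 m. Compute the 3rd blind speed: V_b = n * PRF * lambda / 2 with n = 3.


V_blind = 3 * 2443 * 0.076 / 2 = 278.5 m/s

278.5 m/s


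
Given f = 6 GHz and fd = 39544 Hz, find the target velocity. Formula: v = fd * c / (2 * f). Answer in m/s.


v = 39544 * 3e8 / (2 * 6000000000.0) = 988.6 m/s

988.6 m/s


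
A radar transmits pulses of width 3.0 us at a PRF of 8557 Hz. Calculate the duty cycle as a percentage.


DC = 3.0e-6 * 8557 * 100 = 2.57%

2.57%


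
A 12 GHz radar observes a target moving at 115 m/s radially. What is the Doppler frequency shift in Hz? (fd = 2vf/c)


fd = 2 * 115 * 12000000000.0 / 3e8 = 9200.0 Hz

9200.0 Hz


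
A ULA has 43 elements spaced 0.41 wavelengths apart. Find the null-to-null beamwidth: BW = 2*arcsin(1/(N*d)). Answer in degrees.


1/(N*d) = 1/(43*0.41) = 0.056721
BW = 2*arcsin(0.056721) = 6.5 degrees

6.5 degrees


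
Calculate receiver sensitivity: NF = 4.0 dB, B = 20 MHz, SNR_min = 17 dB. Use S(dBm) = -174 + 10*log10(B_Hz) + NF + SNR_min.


10*log10(20000000.0) = 73.01
S = -174 + 73.01 + 4.0 + 17 = -80.0 dBm

-80.0 dBm


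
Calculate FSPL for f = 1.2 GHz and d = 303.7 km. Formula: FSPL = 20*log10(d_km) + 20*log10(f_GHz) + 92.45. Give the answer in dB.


20*log10(303.7) = 49.65
20*log10(1.2) = 1.58
FSPL = 143.7 dB

143.7 dB


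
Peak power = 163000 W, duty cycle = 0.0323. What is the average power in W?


P_avg = 163000 * 0.0323 = 5264.9 W

5264.9 W


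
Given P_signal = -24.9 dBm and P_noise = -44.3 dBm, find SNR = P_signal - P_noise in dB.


SNR = -24.9 - (-44.3) = 19.4 dB

19.4 dB


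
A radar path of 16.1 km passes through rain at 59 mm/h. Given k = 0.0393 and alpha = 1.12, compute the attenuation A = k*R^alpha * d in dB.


gamma = 0.0393 * 59^1.12 = 3.78222 dB/km
A = 3.78222 * 16.1 = 60.89 dB

60.89 dB


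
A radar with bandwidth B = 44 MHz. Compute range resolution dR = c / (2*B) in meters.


dR = 3e8 / (2 * 44000000.0) = 3.41 m

3.41 m


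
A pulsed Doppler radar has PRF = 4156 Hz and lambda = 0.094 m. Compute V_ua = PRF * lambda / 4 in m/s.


V_ua = 4156 * 0.094 / 4 = 97.7 m/s

97.7 m/s


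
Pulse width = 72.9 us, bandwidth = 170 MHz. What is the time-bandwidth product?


TBP = 72.9 * 170 = 12393.0

12393.0


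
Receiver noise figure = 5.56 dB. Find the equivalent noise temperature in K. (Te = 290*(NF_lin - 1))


NF_lin = 10^(5.56/10) = 3.597493
Te = 290 * (3.597493 - 1) = 753.3 K

753.3 K


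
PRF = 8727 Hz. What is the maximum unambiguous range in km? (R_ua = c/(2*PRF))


R_ua = 3e8 / (2 * 8727) = 17188.0 m = 17.2 km

17.2 km


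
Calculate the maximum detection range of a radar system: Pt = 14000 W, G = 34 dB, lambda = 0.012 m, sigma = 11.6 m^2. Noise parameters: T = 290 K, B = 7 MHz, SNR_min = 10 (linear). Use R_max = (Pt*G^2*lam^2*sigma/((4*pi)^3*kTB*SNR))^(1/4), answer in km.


G_lin = 10^(34/10) = 2511.886432
R^4 = 14000 * 2511.886432^2 * 0.012^2 * 11.6 / ((4*pi)^3 * 1.38e-23 * 290 * 7000000.0 * 10)
R^4 = 2.65426e17 m^4
R_max = (2.65426e17)^(1/4) = 22697.9 m = 22.7 km

22.7 km


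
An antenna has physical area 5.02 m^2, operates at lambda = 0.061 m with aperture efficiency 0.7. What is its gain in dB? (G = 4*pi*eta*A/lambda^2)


G_linear = 4*pi*0.7*5.02/0.061^2 = 11867.3
G_dB = 10*log10(11867.3) = 40.7 dB

40.7 dB


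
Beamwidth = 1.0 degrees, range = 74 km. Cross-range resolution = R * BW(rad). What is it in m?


BW_rad = 0.017453293
CR = 74000 * 0.017453293 = 1291.5 m

1291.5 m


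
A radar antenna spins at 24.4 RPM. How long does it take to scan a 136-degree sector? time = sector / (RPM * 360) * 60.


t = 136 / (24.4 * 360) * 60 = 0.93 s

0.93 s


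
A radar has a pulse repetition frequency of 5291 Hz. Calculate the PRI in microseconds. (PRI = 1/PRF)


PRI = 1/5291 = 0.0001890002 s = 189.0 us

189.0 us


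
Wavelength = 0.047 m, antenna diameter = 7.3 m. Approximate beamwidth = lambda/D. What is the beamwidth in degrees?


BW_rad = 0.047 / 7.3 = 0.006438
BW_deg = 0.37 degrees

0.37 degrees


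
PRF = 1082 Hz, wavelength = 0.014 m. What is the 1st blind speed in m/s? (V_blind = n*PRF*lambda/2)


V_blind = 1 * 1082 * 0.014 / 2 = 7.6 m/s

7.6 m/s


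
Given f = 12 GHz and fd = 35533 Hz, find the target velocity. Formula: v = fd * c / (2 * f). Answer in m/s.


v = 35533 * 3e8 / (2 * 12000000000.0) = 444.2 m/s

444.2 m/s


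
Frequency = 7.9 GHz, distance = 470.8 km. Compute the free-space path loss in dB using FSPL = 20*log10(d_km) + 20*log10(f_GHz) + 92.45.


20*log10(470.8) = 53.46
20*log10(7.9) = 17.95
FSPL = 163.9 dB

163.9 dB


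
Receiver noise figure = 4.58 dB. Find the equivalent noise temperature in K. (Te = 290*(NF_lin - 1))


NF_lin = 10^(4.58/10) = 2.870781
Te = 290 * (2.870781 - 1) = 542.5 K

542.5 K


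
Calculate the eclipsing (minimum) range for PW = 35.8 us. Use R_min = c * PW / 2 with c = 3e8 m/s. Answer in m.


R_min = 3e8 * 35.8e-6 / 2 = 5370.0 m

5370.0 m


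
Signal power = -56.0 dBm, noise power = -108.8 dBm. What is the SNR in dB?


SNR = -56.0 - (-108.8) = 52.8 dB

52.8 dB


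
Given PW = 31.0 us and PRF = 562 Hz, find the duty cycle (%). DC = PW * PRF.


DC = 31.0e-6 * 562 * 100 = 1.74%

1.74%


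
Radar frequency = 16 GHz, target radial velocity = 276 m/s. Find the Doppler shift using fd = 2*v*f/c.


fd = 2 * 276 * 16000000000.0 / 3e8 = 29440.0 Hz

29440.0 Hz


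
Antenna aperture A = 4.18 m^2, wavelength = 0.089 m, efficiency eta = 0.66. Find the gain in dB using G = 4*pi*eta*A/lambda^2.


G_linear = 4*pi*0.66*4.18/0.089^2 = 4376.73
G_dB = 10*log10(4376.73) = 36.4 dB

36.4 dB


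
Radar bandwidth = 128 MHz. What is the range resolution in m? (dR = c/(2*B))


dR = 3e8 / (2 * 128000000.0) = 1.17 m

1.17 m


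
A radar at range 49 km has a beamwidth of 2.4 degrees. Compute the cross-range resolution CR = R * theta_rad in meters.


BW_rad = 0.041887902
CR = 49000 * 0.041887902 = 2052.5 m

2052.5 m


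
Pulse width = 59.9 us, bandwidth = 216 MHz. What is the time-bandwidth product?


TBP = 59.9 * 216 = 12938.4

12938.4


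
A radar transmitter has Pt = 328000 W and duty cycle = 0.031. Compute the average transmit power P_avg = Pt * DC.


P_avg = 328000 * 0.031 = 10168.0 W

10168.0 W


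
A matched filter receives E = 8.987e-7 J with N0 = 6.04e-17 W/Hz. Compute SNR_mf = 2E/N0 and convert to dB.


SNR_lin = 2 * 8.987e-7 / 6.04e-17 = 2.976e10
SNR_dB = 10*log10(2.976e10) = 104.7 dB

104.7 dB


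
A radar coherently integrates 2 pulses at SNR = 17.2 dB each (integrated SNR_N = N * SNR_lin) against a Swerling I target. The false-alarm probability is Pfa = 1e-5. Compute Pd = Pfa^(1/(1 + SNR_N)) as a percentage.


SNR_lin = 10^(17.2/10) = 52.48075
SNR_N = 2 * 52.48075 = 104.9615
1/(1 + SNR_N) = 1/105.9615 = 0.0094374
Pd = (1e-5)^0.0094374 = 0.89704
Pd = 89.7%

89.7%


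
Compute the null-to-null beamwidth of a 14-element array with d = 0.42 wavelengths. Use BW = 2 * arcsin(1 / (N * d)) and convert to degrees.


1/(N*d) = 1/(14*0.42) = 0.170068
BW = 2*arcsin(0.170068) = 19.6 degrees

19.6 degrees


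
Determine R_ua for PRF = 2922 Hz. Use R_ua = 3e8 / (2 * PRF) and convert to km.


R_ua = 3e8 / (2 * 2922) = 51334.7 m = 51.3 km

51.3 km


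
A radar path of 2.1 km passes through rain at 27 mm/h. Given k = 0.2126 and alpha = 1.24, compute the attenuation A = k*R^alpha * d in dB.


gamma = 0.2126 * 27^1.24 = 12.660601 dB/km
A = 12.660601 * 2.1 = 26.59 dB

26.59 dB


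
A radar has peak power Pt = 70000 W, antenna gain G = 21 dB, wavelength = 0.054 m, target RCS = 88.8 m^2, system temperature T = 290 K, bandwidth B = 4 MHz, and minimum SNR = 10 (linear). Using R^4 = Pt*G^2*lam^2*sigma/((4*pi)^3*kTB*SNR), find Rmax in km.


G_lin = 10^(21/10) = 125.892541
R^4 = 70000 * 125.892541^2 * 0.054^2 * 88.8 / ((4*pi)^3 * 1.38e-23 * 290 * 4000000.0 * 10)
R^4 = 9.0434e17 m^4
R_max = (9.0434e17)^(1/4) = 30837.8 m = 30.8 km

30.8 km


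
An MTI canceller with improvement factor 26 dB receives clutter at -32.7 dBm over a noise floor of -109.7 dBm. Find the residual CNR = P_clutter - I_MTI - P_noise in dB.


CNR = -32.7 - 26 - (-109.7) = 51.0 dB

51.0 dB


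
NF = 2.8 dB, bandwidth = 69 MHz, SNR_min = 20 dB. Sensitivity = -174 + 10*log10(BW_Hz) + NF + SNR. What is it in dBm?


10*log10(69000000.0) = 78.39
S = -174 + 78.39 + 2.8 + 20 = -72.8 dBm

-72.8 dBm


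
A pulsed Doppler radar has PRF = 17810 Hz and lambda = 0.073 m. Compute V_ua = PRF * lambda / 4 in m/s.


V_ua = 17810 * 0.073 / 4 = 325.0 m/s

325.0 m/s


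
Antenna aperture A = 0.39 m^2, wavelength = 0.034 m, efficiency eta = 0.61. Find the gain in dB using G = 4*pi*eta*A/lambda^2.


G_linear = 4*pi*0.61*0.39/0.034^2 = 2586.11
G_dB = 10*log10(2586.11) = 34.1 dB

34.1 dB


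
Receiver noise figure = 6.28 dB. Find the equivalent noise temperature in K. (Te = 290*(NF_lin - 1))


NF_lin = 10^(6.28/10) = 4.246196
Te = 290 * (4.246196 - 1) = 941.4 K

941.4 K


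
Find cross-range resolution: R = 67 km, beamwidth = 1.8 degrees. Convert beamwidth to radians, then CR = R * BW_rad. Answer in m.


BW_rad = 0.031415927
CR = 67000 * 0.031415927 = 2104.9 m

2104.9 m


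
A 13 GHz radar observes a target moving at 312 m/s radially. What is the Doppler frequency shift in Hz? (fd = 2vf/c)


fd = 2 * 312 * 13000000000.0 / 3e8 = 27040.0 Hz

27040.0 Hz


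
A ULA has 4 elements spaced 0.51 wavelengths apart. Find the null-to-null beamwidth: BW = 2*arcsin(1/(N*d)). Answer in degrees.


1/(N*d) = 1/(4*0.51) = 0.490196
BW = 2*arcsin(0.490196) = 58.7 degrees

58.7 degrees


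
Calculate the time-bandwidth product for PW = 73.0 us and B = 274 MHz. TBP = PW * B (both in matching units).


TBP = 73.0 * 274 = 20002.0

20002.0


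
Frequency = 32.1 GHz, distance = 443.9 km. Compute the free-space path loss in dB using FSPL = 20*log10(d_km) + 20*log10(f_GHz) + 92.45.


20*log10(443.9) = 52.95
20*log10(32.1) = 30.13
FSPL = 175.5 dB

175.5 dB


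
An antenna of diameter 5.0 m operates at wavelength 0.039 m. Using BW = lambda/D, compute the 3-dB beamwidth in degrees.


BW_rad = 0.039 / 5.0 = 0.0078
BW_deg = 0.45 degrees

0.45 degrees


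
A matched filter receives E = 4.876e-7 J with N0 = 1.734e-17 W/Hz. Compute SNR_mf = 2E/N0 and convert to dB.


SNR_lin = 2 * 4.876e-7 / 1.734e-17 = 5.624e10
SNR_dB = 10*log10(5.624e10) = 107.5 dB

107.5 dB


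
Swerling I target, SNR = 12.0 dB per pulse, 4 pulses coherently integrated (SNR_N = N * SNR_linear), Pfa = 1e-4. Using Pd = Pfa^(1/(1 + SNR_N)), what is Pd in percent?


SNR_lin = 10^(12.0/10) = 15.84893
SNR_N = 4 * 15.84893 = 63.39572
1/(1 + SNR_N) = 1/64.39572 = 0.015529
Pd = (1e-4)^0.015529 = 0.86673
Pd = 86.7%

86.7%


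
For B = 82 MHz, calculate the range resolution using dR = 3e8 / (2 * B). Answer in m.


dR = 3e8 / (2 * 82000000.0) = 1.83 m

1.83 m


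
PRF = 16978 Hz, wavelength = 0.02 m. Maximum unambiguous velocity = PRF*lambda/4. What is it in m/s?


V_ua = 16978 * 0.02 / 4 = 84.9 m/s

84.9 m/s


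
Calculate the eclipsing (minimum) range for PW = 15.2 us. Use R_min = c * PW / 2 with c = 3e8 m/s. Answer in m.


R_min = 3e8 * 15.2e-6 / 2 = 2280.0 m

2280.0 m


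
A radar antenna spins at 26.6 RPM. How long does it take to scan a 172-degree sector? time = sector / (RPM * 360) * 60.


t = 172 / (26.6 * 360) * 60 = 1.08 s

1.08 s


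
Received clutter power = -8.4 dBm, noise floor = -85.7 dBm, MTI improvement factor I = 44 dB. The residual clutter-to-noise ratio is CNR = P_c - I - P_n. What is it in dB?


CNR = -8.4 - 44 - (-85.7) = 33.3 dB

33.3 dB


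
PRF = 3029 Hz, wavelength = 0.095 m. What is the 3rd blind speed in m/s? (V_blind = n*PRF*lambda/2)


V_blind = 3 * 3029 * 0.095 / 2 = 431.6 m/s

431.6 m/s


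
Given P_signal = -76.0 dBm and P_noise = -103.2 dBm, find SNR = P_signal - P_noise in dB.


SNR = -76.0 - (-103.2) = 27.2 dB

27.2 dB


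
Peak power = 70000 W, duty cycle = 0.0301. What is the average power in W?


P_avg = 70000 * 0.0301 = 2107.0 W

2107.0 W


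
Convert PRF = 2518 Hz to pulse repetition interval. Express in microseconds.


PRI = 1/2518 = 0.0003971406 s = 397.1 us

397.1 us


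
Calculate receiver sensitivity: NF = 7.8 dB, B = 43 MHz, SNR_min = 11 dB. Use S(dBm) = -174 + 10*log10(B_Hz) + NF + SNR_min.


10*log10(43000000.0) = 76.33
S = -174 + 76.33 + 7.8 + 11 = -78.9 dBm

-78.9 dBm


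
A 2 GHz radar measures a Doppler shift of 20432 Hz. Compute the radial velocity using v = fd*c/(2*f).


v = 20432 * 3e8 / (2 * 2000000000.0) = 1532.4 m/s

1532.4 m/s


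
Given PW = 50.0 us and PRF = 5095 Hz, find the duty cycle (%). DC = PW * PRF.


DC = 50.0e-6 * 5095 * 100 = 25.48%

25.48%


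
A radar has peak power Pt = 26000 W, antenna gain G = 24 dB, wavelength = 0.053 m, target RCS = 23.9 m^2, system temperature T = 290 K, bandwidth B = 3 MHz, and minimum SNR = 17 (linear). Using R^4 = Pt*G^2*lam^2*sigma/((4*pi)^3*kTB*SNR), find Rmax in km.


G_lin = 10^(24/10) = 251.188643
R^4 = 26000 * 251.188643^2 * 0.053^2 * 23.9 / ((4*pi)^3 * 1.38e-23 * 290 * 3000000.0 * 17)
R^4 = 2.71923e17 m^4
R_max = (2.71923e17)^(1/4) = 22835.6 m = 22.8 km

22.8 km


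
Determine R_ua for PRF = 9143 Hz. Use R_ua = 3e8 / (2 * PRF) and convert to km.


R_ua = 3e8 / (2 * 9143) = 16406.0 m = 16.4 km

16.4 km


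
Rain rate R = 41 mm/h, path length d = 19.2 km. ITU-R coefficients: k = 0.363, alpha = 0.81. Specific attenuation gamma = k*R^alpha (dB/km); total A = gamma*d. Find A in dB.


gamma = 0.363 * 41^0.81 = 7.349564 dB/km
A = 7.349564 * 19.2 = 141.11 dB

141.11 dB


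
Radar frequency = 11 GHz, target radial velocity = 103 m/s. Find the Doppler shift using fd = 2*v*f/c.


fd = 2 * 103 * 11000000000.0 / 3e8 = 7553.3 Hz

7553.3 Hz


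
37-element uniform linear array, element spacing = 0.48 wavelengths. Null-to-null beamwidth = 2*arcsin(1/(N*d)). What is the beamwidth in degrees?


1/(N*d) = 1/(37*0.48) = 0.056306
BW = 2*arcsin(0.056306) = 6.5 degrees

6.5 degrees


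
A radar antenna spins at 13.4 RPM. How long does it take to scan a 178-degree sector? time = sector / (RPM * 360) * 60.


t = 178 / (13.4 * 360) * 60 = 2.21 s

2.21 s


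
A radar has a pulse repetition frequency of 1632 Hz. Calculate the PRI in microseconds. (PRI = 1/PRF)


PRI = 1/1632 = 0.0006127451 s = 612.7 us

612.7 us


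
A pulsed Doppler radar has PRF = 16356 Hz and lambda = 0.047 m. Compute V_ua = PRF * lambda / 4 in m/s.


V_ua = 16356 * 0.047 / 4 = 192.2 m/s

192.2 m/s


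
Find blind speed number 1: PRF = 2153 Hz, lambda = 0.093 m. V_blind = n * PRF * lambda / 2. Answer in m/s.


V_blind = 1 * 2153 * 0.093 / 2 = 100.1 m/s

100.1 m/s


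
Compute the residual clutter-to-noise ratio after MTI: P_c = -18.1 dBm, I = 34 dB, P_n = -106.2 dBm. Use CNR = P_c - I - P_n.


CNR = -18.1 - 34 - (-106.2) = 54.1 dB

54.1 dB


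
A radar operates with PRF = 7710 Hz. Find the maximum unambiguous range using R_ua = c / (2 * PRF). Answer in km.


R_ua = 3e8 / (2 * 7710) = 19455.3 m = 19.5 km

19.5 km


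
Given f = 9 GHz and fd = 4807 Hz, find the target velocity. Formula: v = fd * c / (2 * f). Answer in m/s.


v = 4807 * 3e8 / (2 * 9000000000.0) = 80.1 m/s

80.1 m/s


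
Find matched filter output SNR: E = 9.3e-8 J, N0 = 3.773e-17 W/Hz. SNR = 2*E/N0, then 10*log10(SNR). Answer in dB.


SNR_lin = 2 * 9.3e-8 / 3.773e-17 = 4.93e9
SNR_dB = 10*log10(4.93e9) = 96.9 dB

96.9 dB


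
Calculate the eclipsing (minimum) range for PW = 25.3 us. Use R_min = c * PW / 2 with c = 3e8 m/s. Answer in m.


R_min = 3e8 * 25.3e-6 / 2 = 3795.0 m

3795.0 m


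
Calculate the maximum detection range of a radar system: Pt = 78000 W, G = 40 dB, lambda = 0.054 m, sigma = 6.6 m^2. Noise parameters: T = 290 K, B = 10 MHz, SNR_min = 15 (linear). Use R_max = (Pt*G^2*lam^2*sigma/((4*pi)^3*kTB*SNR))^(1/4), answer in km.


G_lin = 10^(40/10) = 10000.0
R^4 = 78000 * 10000.0^2 * 0.054^2 * 6.6 / ((4*pi)^3 * 1.38e-23 * 290 * 10000000.0 * 15)
R^4 = 1.26017e20 m^4
R_max = (1.26017e20)^(1/4) = 105951.5 m = 106.0 km

106.0 km


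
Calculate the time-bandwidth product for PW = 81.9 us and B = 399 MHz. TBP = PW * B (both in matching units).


TBP = 81.9 * 399 = 32678.1

32678.1


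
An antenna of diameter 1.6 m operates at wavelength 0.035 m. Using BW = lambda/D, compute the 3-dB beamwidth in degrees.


BW_rad = 0.035 / 1.6 = 0.021875
BW_deg = 1.25 degrees

1.25 degrees


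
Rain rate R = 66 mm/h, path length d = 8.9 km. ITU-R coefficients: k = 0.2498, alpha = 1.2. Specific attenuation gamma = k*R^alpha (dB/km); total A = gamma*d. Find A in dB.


gamma = 0.2498 * 66^1.2 = 38.110545 dB/km
A = 38.110545 * 8.9 = 339.18 dB

339.18 dB


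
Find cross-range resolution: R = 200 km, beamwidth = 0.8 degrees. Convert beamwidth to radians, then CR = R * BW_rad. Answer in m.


BW_rad = 0.013962634
CR = 200000 * 0.013962634 = 2792.5 m

2792.5 m


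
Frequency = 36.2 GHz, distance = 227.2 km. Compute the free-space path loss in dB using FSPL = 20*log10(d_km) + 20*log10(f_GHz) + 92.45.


20*log10(227.2) = 47.13
20*log10(36.2) = 31.17
FSPL = 170.8 dB

170.8 dB


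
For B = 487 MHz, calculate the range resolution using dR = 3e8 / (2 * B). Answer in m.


dR = 3e8 / (2 * 487000000.0) = 0.31 m

0.31 m


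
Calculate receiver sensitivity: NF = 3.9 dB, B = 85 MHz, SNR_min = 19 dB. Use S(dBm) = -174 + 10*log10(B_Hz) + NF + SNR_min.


10*log10(85000000.0) = 79.29
S = -174 + 79.29 + 3.9 + 19 = -71.8 dBm

-71.8 dBm


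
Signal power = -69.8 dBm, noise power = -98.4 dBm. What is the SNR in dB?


SNR = -69.8 - (-98.4) = 28.6 dB

28.6 dB


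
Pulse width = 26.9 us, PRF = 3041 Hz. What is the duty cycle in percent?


DC = 26.9e-6 * 3041 * 100 = 8.18%

8.18%


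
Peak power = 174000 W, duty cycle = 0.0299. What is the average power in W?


P_avg = 174000 * 0.0299 = 5202.6 W

5202.6 W


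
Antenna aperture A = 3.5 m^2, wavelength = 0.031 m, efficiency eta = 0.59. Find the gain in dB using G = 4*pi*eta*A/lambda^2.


G_linear = 4*pi*0.59*3.5/0.031^2 = 27002.66
G_dB = 10*log10(27002.66) = 44.3 dB

44.3 dB


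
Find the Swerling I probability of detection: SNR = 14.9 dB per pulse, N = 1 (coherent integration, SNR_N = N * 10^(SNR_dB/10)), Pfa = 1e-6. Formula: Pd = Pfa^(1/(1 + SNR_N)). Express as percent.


SNR_lin = 10^(14.9/10) = 30.90295
SNR_N = 1 * 30.90295 = 30.90295
1/(1 + SNR_N) = 1/31.90295 = 0.0313451
Pd = (1e-6)^0.0313451 = 0.64853
Pd = 64.9%

64.9%


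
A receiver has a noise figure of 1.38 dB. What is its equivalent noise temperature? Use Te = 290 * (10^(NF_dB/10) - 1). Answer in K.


NF_lin = 10^(1.38/10) = 1.374042
Te = 290 * (1.374042 - 1) = 108.5 K

108.5 K


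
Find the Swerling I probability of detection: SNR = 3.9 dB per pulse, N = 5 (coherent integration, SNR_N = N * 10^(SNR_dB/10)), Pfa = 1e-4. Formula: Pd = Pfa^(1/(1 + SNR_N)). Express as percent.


SNR_lin = 10^(3.9/10) = 2.45471
SNR_N = 5 * 2.45471 = 12.27355
1/(1 + SNR_N) = 1/13.27355 = 0.0753378
Pd = (1e-4)^0.0753378 = 0.49963
Pd = 50.0%

50.0%


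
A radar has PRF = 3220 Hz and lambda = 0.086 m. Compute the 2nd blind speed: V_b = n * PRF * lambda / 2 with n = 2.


V_blind = 2 * 3220 * 0.086 / 2 = 276.9 m/s

276.9 m/s


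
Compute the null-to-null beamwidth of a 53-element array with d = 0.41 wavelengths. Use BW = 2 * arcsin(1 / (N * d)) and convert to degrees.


1/(N*d) = 1/(53*0.41) = 0.046019
BW = 2*arcsin(0.046019) = 5.3 degrees

5.3 degrees


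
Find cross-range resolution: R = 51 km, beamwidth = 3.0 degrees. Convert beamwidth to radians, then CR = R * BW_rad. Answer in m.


BW_rad = 0.052359878
CR = 51000 * 0.052359878 = 2670.4 m

2670.4 m


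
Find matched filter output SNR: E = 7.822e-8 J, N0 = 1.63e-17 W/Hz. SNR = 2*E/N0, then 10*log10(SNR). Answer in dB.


SNR_lin = 2 * 7.822e-8 / 1.63e-17 = 9.598e9
SNR_dB = 10*log10(9.598e9) = 99.8 dB

99.8 dB


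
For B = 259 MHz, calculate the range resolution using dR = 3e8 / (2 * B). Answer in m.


dR = 3e8 / (2 * 259000000.0) = 0.58 m

0.58 m


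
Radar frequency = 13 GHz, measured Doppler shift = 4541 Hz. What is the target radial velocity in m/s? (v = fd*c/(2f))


v = 4541 * 3e8 / (2 * 13000000000.0) = 52.4 m/s

52.4 m/s


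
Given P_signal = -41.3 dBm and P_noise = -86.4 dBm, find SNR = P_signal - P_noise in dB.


SNR = -41.3 - (-86.4) = 45.1 dB

45.1 dB


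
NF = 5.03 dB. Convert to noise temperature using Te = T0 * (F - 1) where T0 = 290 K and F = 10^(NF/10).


NF_lin = 10^(5.03/10) = 3.184198
Te = 290 * (3.184198 - 1) = 633.4 K

633.4 K


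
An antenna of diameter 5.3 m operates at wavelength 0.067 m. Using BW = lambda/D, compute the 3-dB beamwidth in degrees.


BW_rad = 0.067 / 5.3 = 0.012642
BW_deg = 0.72 degrees

0.72 degrees


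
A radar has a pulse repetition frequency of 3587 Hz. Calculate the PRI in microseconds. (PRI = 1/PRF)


PRI = 1/3587 = 0.0002787845 s = 278.8 us

278.8 us


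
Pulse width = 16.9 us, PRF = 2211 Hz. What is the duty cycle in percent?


DC = 16.9e-6 * 2211 * 100 = 3.74%

3.74%


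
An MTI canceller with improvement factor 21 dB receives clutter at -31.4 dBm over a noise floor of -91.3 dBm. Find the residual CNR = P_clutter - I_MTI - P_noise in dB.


CNR = -31.4 - 21 - (-91.3) = 38.9 dB

38.9 dB


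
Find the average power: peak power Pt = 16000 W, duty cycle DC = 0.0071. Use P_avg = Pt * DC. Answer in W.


P_avg = 16000 * 0.0071 = 113.6 W

113.6 W


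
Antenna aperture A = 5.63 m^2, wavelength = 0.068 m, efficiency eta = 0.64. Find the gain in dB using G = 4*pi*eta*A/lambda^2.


G_linear = 4*pi*0.64*5.63/0.068^2 = 9792.2
G_dB = 10*log10(9792.2) = 39.9 dB

39.9 dB


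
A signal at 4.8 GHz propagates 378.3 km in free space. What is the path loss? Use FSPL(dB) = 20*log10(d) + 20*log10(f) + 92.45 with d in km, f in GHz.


20*log10(378.3) = 51.56
20*log10(4.8) = 13.62
FSPL = 157.6 dB

157.6 dB


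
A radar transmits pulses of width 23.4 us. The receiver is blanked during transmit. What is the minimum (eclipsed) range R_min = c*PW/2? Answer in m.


R_min = 3e8 * 23.4e-6 / 2 = 3510.0 m

3510.0 m


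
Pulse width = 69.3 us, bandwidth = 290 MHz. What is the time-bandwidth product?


TBP = 69.3 * 290 = 20097.0

20097.0


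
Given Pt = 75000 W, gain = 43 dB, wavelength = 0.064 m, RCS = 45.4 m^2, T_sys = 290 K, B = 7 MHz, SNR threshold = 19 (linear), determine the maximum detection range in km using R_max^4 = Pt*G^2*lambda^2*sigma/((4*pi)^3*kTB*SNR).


G_lin = 10^(43/10) = 19952.62315
R^4 = 75000 * 19952.62315^2 * 0.064^2 * 45.4 / ((4*pi)^3 * 1.38e-23 * 290 * 7000000.0 * 19)
R^4 = 5.25677e21 m^4
R_max = (5.25677e21)^(1/4) = 269264.9 m = 269.3 km

269.3 km


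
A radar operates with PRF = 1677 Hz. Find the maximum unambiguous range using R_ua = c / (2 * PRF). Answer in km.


R_ua = 3e8 / (2 * 1677) = 89445.4 m = 89.4 km

89.4 km


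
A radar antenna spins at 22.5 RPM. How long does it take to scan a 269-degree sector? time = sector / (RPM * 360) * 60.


t = 269 / (22.5 * 360) * 60 = 1.99 s

1.99 s


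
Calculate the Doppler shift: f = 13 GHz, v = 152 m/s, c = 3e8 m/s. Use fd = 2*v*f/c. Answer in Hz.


fd = 2 * 152 * 13000000000.0 / 3e8 = 13173.3 Hz

13173.3 Hz


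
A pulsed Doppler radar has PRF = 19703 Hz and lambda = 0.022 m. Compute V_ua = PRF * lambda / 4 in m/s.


V_ua = 19703 * 0.022 / 4 = 108.4 m/s

108.4 m/s


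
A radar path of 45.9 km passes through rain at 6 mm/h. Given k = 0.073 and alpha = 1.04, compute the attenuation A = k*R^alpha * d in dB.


gamma = 0.073 * 6^1.04 = 0.470544 dB/km
A = 0.470544 * 45.9 = 21.6 dB

21.6 dB


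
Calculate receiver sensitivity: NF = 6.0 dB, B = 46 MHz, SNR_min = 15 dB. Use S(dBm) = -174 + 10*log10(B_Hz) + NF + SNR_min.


10*log10(46000000.0) = 76.63
S = -174 + 76.63 + 6.0 + 15 = -76.4 dBm

-76.4 dBm


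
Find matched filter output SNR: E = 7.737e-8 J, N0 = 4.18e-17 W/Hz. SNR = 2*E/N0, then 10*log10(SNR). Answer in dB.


SNR_lin = 2 * 7.737e-8 / 4.18e-17 = 3.702e9
SNR_dB = 10*log10(3.702e9) = 95.7 dB

95.7 dB


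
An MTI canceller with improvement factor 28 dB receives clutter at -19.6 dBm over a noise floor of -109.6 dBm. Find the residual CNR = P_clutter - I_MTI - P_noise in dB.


CNR = -19.6 - 28 - (-109.6) = 62.0 dB

62.0 dB


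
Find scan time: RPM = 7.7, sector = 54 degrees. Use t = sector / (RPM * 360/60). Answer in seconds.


t = 54 / (7.7 * 360) * 60 = 1.17 s

1.17 s


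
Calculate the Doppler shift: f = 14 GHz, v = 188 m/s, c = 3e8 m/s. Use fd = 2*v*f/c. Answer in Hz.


fd = 2 * 188 * 14000000000.0 / 3e8 = 17546.7 Hz

17546.7 Hz


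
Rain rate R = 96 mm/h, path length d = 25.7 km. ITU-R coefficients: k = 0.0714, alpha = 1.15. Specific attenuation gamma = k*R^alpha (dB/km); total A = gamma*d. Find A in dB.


gamma = 0.0714 * 96^1.15 = 13.592838 dB/km
A = 13.592838 * 25.7 = 349.34 dB

349.34 dB


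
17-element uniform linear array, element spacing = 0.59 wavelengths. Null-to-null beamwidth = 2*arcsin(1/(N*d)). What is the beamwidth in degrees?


1/(N*d) = 1/(17*0.59) = 0.099701
BW = 2*arcsin(0.099701) = 11.4 degrees

11.4 degrees


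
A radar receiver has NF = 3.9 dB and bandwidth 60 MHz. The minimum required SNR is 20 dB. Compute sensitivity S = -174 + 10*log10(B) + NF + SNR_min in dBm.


10*log10(60000000.0) = 77.78
S = -174 + 77.78 + 3.9 + 20 = -72.3 dBm

-72.3 dBm
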